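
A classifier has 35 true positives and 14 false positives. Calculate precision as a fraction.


Precision = TP / (TP + FP) = 35 / 49 = 5/7.

5/7


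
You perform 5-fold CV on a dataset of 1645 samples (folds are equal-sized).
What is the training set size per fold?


Each validation fold has 1645/5 = 329 samples. Training set = 1645 - 329 = 1316.

1316


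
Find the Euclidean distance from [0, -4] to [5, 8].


d = sqrt(sum of squared differences). (0-5)^2=25, (-4-8)^2=144. Sum = 169.

13


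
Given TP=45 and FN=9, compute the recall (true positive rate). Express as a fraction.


Recall = TP / (TP + FN) = 45 / 54 = 5/6.

5/6


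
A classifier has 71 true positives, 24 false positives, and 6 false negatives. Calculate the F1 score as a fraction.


Precision = 71/95 = 71/95. Recall = 71/77 = 71/77. F1 = 2*P*R/(P+R) = 71/86.

71/86


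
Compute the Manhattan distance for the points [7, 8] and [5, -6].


d = sum of absolute differences: |7-5|=2 + |8--6|=14 = 16.

16


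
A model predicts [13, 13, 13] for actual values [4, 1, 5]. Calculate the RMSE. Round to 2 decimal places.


MSE = 96.3333. RMSE = sqrt(96.3333) = 9.81.

9.81


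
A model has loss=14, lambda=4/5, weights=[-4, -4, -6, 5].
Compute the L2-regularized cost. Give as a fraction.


L2 sq norm = sum(w^2) = 93. J = 14 + 4/5 * 93 = 442/5.

442/5


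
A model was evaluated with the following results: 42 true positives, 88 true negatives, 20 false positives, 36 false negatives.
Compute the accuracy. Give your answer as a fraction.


Accuracy = (TP + TN) / (TP + TN + FP + FN) = (42 + 88) / 186 = 65/93.

65/93


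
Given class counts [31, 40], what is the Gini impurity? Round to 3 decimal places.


Total = 71. Proportions: 31/71, 40/71. sum(p_i^2) = 0.5080. Gini = 1 - 0.5080 = 0.4920, which rounds to 0.492.

0.492


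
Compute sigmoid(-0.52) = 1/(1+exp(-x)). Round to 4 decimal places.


sigma(-0.52) = 1/(1+e^(0.52)) = 1/(1+1.682028) = 1/2.682028 = 0.3729.

0.3729


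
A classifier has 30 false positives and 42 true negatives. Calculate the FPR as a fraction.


FPR = FP / (FP + TN) = 30 / 72 = 5/12.

5/12


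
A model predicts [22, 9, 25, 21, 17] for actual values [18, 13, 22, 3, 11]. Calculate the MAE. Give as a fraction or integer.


MAE = (1/5) * (|18-22|=4 + |13-9|=4 + |22-25|=3 + |3-21|=18 + |11-17|=6). Sum = 35. MAE = 7.

7


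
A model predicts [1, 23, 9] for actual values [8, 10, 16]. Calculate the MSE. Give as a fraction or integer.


MSE = (1/3) * ((8-1)^2=49 + (10-23)^2=169 + (16-9)^2=49). Sum = 267. MSE = 89.

89


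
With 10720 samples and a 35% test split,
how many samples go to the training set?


Test set = 10720 * 35% = 3752. Training set = 10720 - 3752 = 6968.

6968


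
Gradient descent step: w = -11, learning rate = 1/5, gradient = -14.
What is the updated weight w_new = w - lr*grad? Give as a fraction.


w_new = -11 - 1/5 * -14 = -11 - -14/5 = -41/5.

-41/5


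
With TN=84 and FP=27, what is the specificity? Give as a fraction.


Specificity = TN / (TN + FP) = 84 / 111 = 28/37.

28/37


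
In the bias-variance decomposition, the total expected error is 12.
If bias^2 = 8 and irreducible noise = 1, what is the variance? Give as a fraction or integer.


Total error = bias^2 + variance + irreducible noise. So variance = 12 - 8 - 1 = 3.

3


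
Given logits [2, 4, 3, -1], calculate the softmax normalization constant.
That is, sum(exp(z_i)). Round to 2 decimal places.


Denom = e^2=7.3891 + e^4=54.5982 + e^3=20.0855 + e^-1=0.3679. Sum = 82.4407, which rounds to 82.44.

82.44


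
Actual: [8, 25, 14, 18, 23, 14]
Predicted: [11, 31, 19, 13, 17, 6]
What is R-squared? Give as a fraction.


Mean(y) = 17. SS_res = 195. SS_tot = 200. R^2 = 1 - 195/(200) = 1/40.

1/40


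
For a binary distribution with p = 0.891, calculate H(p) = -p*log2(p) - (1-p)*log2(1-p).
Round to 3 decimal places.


H = -0.891*log2(0.891) - 0.109*log2(0.109) = 0.497.

0.497


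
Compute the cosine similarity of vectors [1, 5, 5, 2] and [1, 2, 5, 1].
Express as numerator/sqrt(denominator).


dot = 38. |a|^2 = 55, |b|^2 = 31. cos = 38/sqrt(1705).

38/sqrt(1705)


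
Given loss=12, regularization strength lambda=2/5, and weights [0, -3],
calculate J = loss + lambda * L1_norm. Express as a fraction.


L1 norm = sum(|w|) = 3. J = 12 + 2/5 * 3 = 66/5.

66/5


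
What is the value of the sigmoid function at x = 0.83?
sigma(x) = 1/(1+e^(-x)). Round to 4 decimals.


sigma(0.83) = 1/(1+e^(-0.83)) = 1/(1+0.436049) = 1/1.436049 = 0.6964.

0.6964


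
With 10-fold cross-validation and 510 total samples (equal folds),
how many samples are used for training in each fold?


Each validation fold has 510/10 = 51 samples. Training set = 510 - 51 = 459.

459


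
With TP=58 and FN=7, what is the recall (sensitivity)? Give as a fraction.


Recall = TP / (TP + FN) = 58 / 65 = 58/65.

58/65


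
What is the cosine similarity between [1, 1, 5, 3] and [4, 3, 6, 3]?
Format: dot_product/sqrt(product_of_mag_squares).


dot = 46. |a|^2 = 36, |b|^2 = 70. cos = 46/sqrt(2520).

46/sqrt(2520)


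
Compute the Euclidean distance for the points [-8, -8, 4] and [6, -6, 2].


d = sqrt(sum of squared differences). (-8-6)^2=196, (-8--6)^2=4, (4-2)^2=4. Sum = 204.

sqrt(204)


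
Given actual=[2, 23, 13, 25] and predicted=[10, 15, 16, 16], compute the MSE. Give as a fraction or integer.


MSE = (1/4) * ((2-10)^2=64 + (23-15)^2=64 + (13-16)^2=9 + (25-16)^2=81). Sum = 218. MSE = 109/2.

109/2


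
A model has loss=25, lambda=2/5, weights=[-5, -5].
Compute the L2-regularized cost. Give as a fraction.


L2 sq norm = sum(w^2) = 50. J = 25 + 2/5 * 50 = 45.

45


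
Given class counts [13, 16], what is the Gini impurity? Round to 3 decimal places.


Total = 29. Proportions: 13/29, 16/29. sum(p_i^2) = 0.5054. Gini = 1 - 0.5054 = 0.4946, which rounds to 0.495.

0.495


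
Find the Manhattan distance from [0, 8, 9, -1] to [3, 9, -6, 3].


d = sum of absolute differences: |0-3|=3 + |8-9|=1 + |9--6|=15 + |-1-3|=4 = 23.

23


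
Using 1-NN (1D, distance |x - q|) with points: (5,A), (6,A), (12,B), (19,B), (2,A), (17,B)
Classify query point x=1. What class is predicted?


Distances: |5-1|=4, |6-1|=5, |12-1|=11, |19-1|=18, |2-1|=1, |17-1|=16. 1 nearest: (2,A). Counts: {'A': 1}. Majority class: A.

A


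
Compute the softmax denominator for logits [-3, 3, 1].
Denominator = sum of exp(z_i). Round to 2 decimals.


Denom = e^-3=0.0498 + e^3=20.0855 + e^1=2.7183. Sum = 22.8536, which rounds to 22.85.

22.85


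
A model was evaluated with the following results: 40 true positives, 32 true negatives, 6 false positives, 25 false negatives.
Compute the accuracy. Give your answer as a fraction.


Accuracy = (TP + TN) / (TP + TN + FP + FN) = (40 + 32) / 103 = 72/103.

72/103


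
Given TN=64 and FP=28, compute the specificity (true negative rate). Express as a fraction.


Specificity = TN / (TN + FP) = 64 / 92 = 16/23.

16/23


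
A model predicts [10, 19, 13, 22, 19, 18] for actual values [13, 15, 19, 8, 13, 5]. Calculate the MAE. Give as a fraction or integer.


MAE = (1/6) * (|13-10|=3 + |15-19|=4 + |19-13|=6 + |8-22|=14 + |13-19|=6 + |5-18|=13). Sum = 46. MAE = 23/3.

23/3


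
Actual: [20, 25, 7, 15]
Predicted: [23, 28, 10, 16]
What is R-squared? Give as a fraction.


Mean(y) = 67/4. SS_res = 28. SS_tot = 707/4. R^2 = 1 - 28/(707/4) = 85/101.

85/101


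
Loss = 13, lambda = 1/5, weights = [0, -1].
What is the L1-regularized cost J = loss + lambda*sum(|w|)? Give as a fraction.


L1 norm = sum(|w|) = 1. J = 13 + 1/5 * 1 = 66/5.

66/5


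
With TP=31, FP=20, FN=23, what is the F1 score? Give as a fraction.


Precision = 31/51 = 31/51. Recall = 31/54 = 31/54. F1 = 2*P*R/(P+R) = 62/105.

62/105


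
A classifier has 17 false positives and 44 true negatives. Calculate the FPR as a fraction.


FPR = FP / (FP + TN) = 17 / 61 = 17/61.

17/61


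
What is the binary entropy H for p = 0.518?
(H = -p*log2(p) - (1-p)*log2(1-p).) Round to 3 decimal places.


H = -0.518*log2(0.518) - 0.482*log2(0.482) = 0.999.

0.999


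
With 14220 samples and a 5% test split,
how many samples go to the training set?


Test set = 14220 * 5% = 711. Training set = 14220 - 711 = 13509.

13509


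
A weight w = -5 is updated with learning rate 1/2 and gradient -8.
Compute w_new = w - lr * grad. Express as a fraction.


w_new = -5 - 1/2 * -8 = -5 - -4 = -1.

-1


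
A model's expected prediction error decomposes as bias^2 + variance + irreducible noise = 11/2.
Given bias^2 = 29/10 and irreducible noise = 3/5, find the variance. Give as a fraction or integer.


Total error = bias^2 + variance + irreducible noise. So variance = 11/2 - 29/10 - 3/5 = 2.

2


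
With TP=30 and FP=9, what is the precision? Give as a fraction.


Precision = TP / (TP + FP) = 30 / 39 = 10/13.

10/13


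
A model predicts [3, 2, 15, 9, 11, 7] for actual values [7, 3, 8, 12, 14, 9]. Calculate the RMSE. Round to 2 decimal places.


MSE = 14.6667. RMSE = sqrt(14.6667) = 3.83.

3.83


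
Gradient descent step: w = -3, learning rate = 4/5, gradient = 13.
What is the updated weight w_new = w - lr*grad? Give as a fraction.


w_new = -3 - 4/5 * 13 = -3 - 52/5 = -67/5.

-67/5


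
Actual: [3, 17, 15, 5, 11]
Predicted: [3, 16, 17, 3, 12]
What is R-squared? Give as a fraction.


Mean(y) = 51/5. SS_res = 10. SS_tot = 744/5. R^2 = 1 - 10/(744/5) = 347/372.

347/372


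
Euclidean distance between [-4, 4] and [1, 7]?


d = sqrt(sum of squared differences). (-4-1)^2=25, (4-7)^2=9. Sum = 34.

sqrt(34)


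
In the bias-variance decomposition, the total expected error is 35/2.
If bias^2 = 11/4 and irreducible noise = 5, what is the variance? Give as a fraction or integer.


Total error = bias^2 + variance + irreducible noise. So variance = 35/2 - 11/4 - 5 = 39/4.

39/4


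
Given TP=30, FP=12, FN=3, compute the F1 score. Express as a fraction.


Precision = 30/42 = 5/7. Recall = 30/33 = 10/11. F1 = 2*P*R/(P+R) = 4/5.

4/5


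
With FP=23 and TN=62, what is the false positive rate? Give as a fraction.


FPR = FP / (FP + TN) = 23 / 85 = 23/85.

23/85


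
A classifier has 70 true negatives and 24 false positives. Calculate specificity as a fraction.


Specificity = TN / (TN + FP) = 70 / 94 = 35/47.

35/47


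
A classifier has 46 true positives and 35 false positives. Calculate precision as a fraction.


Precision = TP / (TP + FP) = 46 / 81 = 46/81.

46/81


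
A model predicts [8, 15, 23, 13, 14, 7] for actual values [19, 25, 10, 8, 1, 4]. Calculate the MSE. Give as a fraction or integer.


MSE = (1/6) * ((19-8)^2=121 + (25-15)^2=100 + (10-23)^2=169 + (8-13)^2=25 + (1-14)^2=169 + (4-7)^2=9). Sum = 593. MSE = 593/6.

593/6


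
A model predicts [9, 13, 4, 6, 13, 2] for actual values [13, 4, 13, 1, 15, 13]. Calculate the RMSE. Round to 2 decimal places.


MSE = 54.6667. RMSE = sqrt(54.6667) = 7.39.

7.39


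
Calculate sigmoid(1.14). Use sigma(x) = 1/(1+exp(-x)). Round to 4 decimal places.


sigma(1.14) = 1/(1+e^(-1.14)) = 1/(1+0.319819) = 1/1.319819 = 0.7577.

0.7577


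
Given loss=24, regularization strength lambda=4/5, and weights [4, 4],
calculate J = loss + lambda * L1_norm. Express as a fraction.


L1 norm = sum(|w|) = 8. J = 24 + 4/5 * 8 = 152/5.

152/5


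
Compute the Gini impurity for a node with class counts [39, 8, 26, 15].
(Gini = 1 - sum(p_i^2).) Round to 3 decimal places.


Total = 88. Proportions: 39/88, 8/88, 26/88, 15/88. sum(p_i^2) = 0.3210. Gini = 1 - 0.3210 = 0.6790, which rounds to 0.679.

0.679


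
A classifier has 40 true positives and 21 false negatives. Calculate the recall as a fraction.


Recall = TP / (TP + FN) = 40 / 61 = 40/61.

40/61


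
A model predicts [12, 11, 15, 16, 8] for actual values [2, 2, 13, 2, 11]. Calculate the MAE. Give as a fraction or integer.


MAE = (1/5) * (|2-12|=10 + |2-11|=9 + |13-15|=2 + |2-16|=14 + |11-8|=3). Sum = 38. MAE = 38/5.

38/5


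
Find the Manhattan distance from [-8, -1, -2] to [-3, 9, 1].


d = sum of absolute differences: |-8--3|=5 + |-1-9|=10 + |-2-1|=3 = 18.

18


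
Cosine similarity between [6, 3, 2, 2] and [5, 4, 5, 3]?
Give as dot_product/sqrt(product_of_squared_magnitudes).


dot = 58. |a|^2 = 53, |b|^2 = 75. cos = 58/sqrt(3975).

58/sqrt(3975)


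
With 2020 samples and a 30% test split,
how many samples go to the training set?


Test set = 2020 * 30% = 606. Training set = 2020 - 606 = 1414.

1414


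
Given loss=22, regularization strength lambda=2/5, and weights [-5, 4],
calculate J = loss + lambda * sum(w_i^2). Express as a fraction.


L2 sq norm = sum(w^2) = 41. J = 22 + 2/5 * 41 = 192/5.

192/5


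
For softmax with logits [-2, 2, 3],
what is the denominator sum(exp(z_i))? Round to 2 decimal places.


Denom = e^-2=0.1353 + e^2=7.3891 + e^3=20.0855. Sum = 27.6099, which rounds to 27.61.

27.61


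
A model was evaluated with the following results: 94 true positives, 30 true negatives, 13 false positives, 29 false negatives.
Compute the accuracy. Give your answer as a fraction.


Accuracy = (TP + TN) / (TP + TN + FP + FN) = (94 + 30) / 166 = 62/83.

62/83


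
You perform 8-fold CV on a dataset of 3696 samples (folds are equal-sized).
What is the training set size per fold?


Each validation fold has 3696/8 = 462 samples. Training set = 3696 - 462 = 3234.

3234


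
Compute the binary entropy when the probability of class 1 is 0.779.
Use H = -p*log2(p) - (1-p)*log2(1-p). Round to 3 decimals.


H = -0.779*log2(0.779) - 0.221*log2(0.221) = 0.762.

0.762


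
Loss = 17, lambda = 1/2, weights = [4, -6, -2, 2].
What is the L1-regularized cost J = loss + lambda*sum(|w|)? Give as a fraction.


L1 norm = sum(|w|) = 14. J = 17 + 1/2 * 14 = 24.

24


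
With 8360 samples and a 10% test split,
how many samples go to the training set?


Test set = 8360 * 10% = 836. Training set = 8360 - 836 = 7524.

7524


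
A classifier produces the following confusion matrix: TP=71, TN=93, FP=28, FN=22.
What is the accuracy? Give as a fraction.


Accuracy = (TP + TN) / (TP + TN + FP + FN) = (71 + 93) / 214 = 82/107.

82/107


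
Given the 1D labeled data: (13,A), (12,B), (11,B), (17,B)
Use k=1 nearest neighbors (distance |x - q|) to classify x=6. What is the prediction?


Distances: |13-6|=7, |12-6|=6, |11-6|=5, |17-6|=11. 1 nearest: (11,B). Counts: {'B': 1}. Majority class: B.

B


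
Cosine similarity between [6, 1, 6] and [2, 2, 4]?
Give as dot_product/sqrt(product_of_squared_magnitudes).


dot = 38. |a|^2 = 73, |b|^2 = 24. cos = 38/sqrt(1752).

38/sqrt(1752)


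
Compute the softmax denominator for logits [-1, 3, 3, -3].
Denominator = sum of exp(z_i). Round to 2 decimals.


Denom = e^-1=0.3679 + e^3=20.0855 + e^3=20.0855 + e^-3=0.0498. Sum = 40.5887, which rounds to 40.59.

40.59


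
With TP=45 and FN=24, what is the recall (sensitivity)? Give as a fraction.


Recall = TP / (TP + FN) = 45 / 69 = 15/23.

15/23


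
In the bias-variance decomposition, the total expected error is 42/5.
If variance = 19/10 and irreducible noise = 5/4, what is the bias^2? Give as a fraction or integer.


Total error = bias^2 + variance + irreducible noise. So bias^2 = 42/5 - 19/10 - 5/4 = 21/4.

21/4


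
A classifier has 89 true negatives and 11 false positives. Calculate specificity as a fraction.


Specificity = TN / (TN + FP) = 89 / 100 = 89/100.

89/100


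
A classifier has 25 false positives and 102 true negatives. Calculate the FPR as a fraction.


FPR = FP / (FP + TN) = 25 / 127 = 25/127.

25/127


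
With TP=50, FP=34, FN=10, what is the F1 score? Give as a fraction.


Precision = 50/84 = 25/42. Recall = 50/60 = 5/6. F1 = 2*P*R/(P+R) = 25/36.

25/36


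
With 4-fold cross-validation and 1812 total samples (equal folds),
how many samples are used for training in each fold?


Each validation fold has 1812/4 = 453 samples. Training set = 1812 - 453 = 1359.

1359


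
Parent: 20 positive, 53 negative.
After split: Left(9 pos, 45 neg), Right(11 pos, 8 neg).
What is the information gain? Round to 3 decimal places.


H(parent) = 0.8471. H(left) = 0.6500, H(right) = 0.9819. Weighted = (54/73)*0.6500 + (19/73)*0.9819 = 0.7364. IG = 0.8471 - 0.7364 = 0.1107, which rounds to 0.111.

0.111


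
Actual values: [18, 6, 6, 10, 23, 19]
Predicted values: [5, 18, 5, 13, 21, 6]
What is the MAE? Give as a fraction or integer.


MAE = (1/6) * (|18-5|=13 + |6-18|=12 + |6-5|=1 + |10-13|=3 + |23-21|=2 + |19-6|=13). Sum = 44. MAE = 22/3.

22/3


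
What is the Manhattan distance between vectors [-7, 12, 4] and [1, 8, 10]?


d = sum of absolute differences: |-7-1|=8 + |12-8|=4 + |4-10|=6 = 18.

18


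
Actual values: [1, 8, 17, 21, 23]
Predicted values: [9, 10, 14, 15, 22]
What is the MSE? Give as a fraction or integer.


MSE = (1/5) * ((1-9)^2=64 + (8-10)^2=4 + (17-14)^2=9 + (21-15)^2=36 + (23-22)^2=1). Sum = 114. MSE = 114/5.

114/5


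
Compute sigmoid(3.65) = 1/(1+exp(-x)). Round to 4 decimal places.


sigma(3.65) = 1/(1+e^(-3.65)) = 1/(1+0.025991) = 1/1.025991 = 0.9747.

0.9747


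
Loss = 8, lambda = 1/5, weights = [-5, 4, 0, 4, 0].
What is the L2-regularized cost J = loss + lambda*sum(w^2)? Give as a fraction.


L2 sq norm = sum(w^2) = 57. J = 8 + 1/5 * 57 = 97/5.

97/5


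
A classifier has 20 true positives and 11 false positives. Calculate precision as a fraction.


Precision = TP / (TP + FP) = 20 / 31 = 20/31.

20/31


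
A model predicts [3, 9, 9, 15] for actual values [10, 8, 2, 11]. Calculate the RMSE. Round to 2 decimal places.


MSE = 28.7500. RMSE = sqrt(28.7500) = 5.36.

5.36


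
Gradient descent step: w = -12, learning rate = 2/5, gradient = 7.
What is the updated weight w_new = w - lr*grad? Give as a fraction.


w_new = -12 - 2/5 * 7 = -12 - 14/5 = -74/5.

-74/5


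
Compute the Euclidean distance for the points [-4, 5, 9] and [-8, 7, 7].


d = sqrt(sum of squared differences). (-4--8)^2=16, (5-7)^2=4, (9-7)^2=4. Sum = 24.

sqrt(24)


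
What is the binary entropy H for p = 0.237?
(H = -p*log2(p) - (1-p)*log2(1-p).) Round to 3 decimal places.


H = -0.237*log2(0.237) - 0.763*log2(0.763) = 0.790.

0.790


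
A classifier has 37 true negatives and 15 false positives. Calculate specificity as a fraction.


Specificity = TN / (TN + FP) = 37 / 52 = 37/52.

37/52


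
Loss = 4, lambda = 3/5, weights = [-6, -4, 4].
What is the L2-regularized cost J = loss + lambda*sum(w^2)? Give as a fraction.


L2 sq norm = sum(w^2) = 68. J = 4 + 3/5 * 68 = 224/5.

224/5


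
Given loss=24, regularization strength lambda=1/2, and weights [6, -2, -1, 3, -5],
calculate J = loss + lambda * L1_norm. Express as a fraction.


L1 norm = sum(|w|) = 17. J = 24 + 1/2 * 17 = 65/2.

65/2


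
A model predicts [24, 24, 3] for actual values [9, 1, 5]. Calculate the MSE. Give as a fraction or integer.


MSE = (1/3) * ((9-24)^2=225 + (1-24)^2=529 + (5-3)^2=4). Sum = 758. MSE = 758/3.

758/3


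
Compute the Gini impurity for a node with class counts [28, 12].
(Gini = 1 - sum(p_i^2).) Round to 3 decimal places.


Total = 40. Proportions: 28/40, 12/40. sum(p_i^2) = 0.5800. Gini = 1 - 0.5800 = 0.4200, which rounds to 0.420.

0.420


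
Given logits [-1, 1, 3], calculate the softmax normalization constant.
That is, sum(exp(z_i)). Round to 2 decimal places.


Denom = e^-1=0.3679 + e^1=2.7183 + e^3=20.0855. Sum = 23.1717, which rounds to 23.17.

23.17


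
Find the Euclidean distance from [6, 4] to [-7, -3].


d = sqrt(sum of squared differences). (6--7)^2=169, (4--3)^2=49. Sum = 218.

sqrt(218)


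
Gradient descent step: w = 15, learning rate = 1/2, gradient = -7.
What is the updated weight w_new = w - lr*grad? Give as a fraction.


w_new = 15 - 1/2 * -7 = 15 - -7/2 = 37/2.

37/2


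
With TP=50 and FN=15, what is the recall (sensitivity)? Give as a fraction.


Recall = TP / (TP + FN) = 50 / 65 = 10/13.

10/13


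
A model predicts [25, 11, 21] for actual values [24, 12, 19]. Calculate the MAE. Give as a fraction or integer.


MAE = (1/3) * (|24-25|=1 + |12-11|=1 + |19-21|=2). Sum = 4. MAE = 4/3.

4/3


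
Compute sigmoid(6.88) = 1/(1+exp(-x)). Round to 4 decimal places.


sigma(6.88) = 1/(1+e^(-6.88)) = 1/(1+0.001028) = 1/1.001028 = 0.9990.

0.9990


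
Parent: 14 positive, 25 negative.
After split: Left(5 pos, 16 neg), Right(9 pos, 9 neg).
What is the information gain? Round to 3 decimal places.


H(parent) = 0.9418. H(left) = 0.7919, H(right) = 1.0000. Weighted = (21/39)*0.7919 + (18/39)*1.0000 = 0.8879. IG = 0.9418 - 0.8879 = 0.0539, which rounds to 0.054.

0.054


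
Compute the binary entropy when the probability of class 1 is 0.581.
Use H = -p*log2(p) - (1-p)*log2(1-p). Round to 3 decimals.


H = -0.581*log2(0.581) - 0.419*log2(0.419) = 0.981.

0.981


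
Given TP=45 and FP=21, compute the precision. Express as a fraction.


Precision = TP / (TP + FP) = 45 / 66 = 15/22.

15/22


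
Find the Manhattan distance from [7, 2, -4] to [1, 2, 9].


d = sum of absolute differences: |7-1|=6 + |2-2|=0 + |-4-9|=13 = 19.

19


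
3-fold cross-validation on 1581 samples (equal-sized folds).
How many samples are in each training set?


Each validation fold has 1581/3 = 527 samples. Training set = 1581 - 527 = 1054.

1054


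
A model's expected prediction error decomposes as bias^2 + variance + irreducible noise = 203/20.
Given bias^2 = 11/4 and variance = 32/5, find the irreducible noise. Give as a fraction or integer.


Total error = bias^2 + variance + irreducible noise. So irreducible noise = 203/20 - 11/4 - 32/5 = 1.

1


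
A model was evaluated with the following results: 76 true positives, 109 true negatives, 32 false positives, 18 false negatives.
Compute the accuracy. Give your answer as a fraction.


Accuracy = (TP + TN) / (TP + TN + FP + FN) = (76 + 109) / 235 = 37/47.

37/47


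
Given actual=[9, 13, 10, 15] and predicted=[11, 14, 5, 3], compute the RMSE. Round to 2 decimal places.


MSE = 43.5000. RMSE = sqrt(43.5000) = 6.60.

6.60


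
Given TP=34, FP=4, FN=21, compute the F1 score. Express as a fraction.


Precision = 34/38 = 17/19. Recall = 34/55 = 34/55. F1 = 2*P*R/(P+R) = 68/93.

68/93


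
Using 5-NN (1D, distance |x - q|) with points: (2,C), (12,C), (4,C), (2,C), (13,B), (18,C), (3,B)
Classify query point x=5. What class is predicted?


Distances: |2-5|=3, |12-5|=7, |4-5|=1, |2-5|=3, |13-5|=8, |18-5|=13, |3-5|=2. 5 nearest: (4,C), (3,B), (2,C), (2,C), (12,C). Counts: {'C': 4, 'B': 1}. Majority class: C.

C


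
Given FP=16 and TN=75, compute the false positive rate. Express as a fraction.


FPR = FP / (FP + TN) = 16 / 91 = 16/91.

16/91


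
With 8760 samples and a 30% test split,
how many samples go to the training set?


Test set = 8760 * 30% = 2628. Training set = 8760 - 2628 = 6132.

6132


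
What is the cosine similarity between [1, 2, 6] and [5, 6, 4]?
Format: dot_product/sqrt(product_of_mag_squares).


dot = 41. |a|^2 = 41, |b|^2 = 77. cos = 41/sqrt(3157).

41/sqrt(3157)


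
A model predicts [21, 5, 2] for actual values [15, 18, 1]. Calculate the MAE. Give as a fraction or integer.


MAE = (1/3) * (|15-21|=6 + |18-5|=13 + |1-2|=1). Sum = 20. MAE = 20/3.

20/3


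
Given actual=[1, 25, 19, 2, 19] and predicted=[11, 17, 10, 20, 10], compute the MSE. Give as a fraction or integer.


MSE = (1/5) * ((1-11)^2=100 + (25-17)^2=64 + (19-10)^2=81 + (2-20)^2=324 + (19-10)^2=81). Sum = 650. MSE = 130.

130


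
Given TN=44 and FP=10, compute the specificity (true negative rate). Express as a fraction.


Specificity = TN / (TN + FP) = 44 / 54 = 22/27.

22/27


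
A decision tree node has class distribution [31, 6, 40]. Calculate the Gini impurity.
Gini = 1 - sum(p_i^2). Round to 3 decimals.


Total = 77. Proportions: 31/77, 6/77, 40/77. sum(p_i^2) = 0.4380. Gini = 1 - 0.4380 = 0.5620, which rounds to 0.562.

0.562


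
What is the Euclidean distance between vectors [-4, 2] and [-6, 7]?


d = sqrt(sum of squared differences). (-4--6)^2=4, (2-7)^2=25. Sum = 29.

sqrt(29)


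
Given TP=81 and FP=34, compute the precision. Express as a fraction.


Precision = TP / (TP + FP) = 81 / 115 = 81/115.

81/115


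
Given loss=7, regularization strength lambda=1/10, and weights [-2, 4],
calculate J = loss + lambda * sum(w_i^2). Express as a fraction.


L2 sq norm = sum(w^2) = 20. J = 7 + 1/10 * 20 = 9.

9


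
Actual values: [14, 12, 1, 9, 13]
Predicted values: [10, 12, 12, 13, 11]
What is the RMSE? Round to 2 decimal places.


MSE = 31.4000. RMSE = sqrt(31.4000) = 5.60.

5.60


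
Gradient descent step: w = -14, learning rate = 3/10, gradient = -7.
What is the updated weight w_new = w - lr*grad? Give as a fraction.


w_new = -14 - 3/10 * -7 = -14 - -21/10 = -119/10.

-119/10


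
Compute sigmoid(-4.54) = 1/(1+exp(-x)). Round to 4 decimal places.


sigma(-4.54) = 1/(1+e^(4.54)) = 1/(1+93.690800) = 1/94.690800 = 0.0106.

0.0106


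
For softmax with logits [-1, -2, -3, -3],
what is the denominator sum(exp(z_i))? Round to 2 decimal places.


Denom = e^-1=0.3679 + e^-2=0.1353 + e^-3=0.0498 + e^-3=0.0498. Sum = 0.6028, which rounds to 0.60.

0.60


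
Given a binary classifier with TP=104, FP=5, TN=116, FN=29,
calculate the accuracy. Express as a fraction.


Accuracy = (TP + TN) / (TP + TN + FP + FN) = (104 + 116) / 254 = 110/127.

110/127


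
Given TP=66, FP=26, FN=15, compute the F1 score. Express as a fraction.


Precision = 66/92 = 33/46. Recall = 66/81 = 22/27. F1 = 2*P*R/(P+R) = 132/173.

132/173


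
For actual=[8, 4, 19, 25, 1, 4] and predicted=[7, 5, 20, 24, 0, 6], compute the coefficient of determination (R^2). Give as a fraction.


Mean(y) = 61/6. SS_res = 9. SS_tot = 2777/6. R^2 = 1 - 9/(2777/6) = 2723/2777.

2723/2777


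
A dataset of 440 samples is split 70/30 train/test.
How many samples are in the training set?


Test set = 440 * 30% = 132. Training set = 440 - 132 = 308.

308


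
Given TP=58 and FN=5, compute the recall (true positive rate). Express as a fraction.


Recall = TP / (TP + FN) = 58 / 63 = 58/63.

58/63


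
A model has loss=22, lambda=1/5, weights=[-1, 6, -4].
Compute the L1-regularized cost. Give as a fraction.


L1 norm = sum(|w|) = 11. J = 22 + 1/5 * 11 = 121/5.

121/5


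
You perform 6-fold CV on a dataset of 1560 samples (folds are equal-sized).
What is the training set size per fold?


Each validation fold has 1560/6 = 260 samples. Training set = 1560 - 260 = 1300.

1300


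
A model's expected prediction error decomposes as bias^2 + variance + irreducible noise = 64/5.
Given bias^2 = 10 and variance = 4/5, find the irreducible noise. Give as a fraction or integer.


Total error = bias^2 + variance + irreducible noise. So irreducible noise = 64/5 - 10 - 4/5 = 2.

2


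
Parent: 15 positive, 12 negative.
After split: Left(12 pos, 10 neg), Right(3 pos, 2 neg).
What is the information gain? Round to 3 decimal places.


H(parent) = 0.9911. H(left) = 0.9940, H(right) = 0.9710. Weighted = (22/27)*0.9940 + (5/27)*0.9710 = 0.9897. IG = 0.9911 - 0.9897 = 0.0014, which rounds to 0.001.

0.001


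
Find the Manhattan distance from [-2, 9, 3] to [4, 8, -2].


d = sum of absolute differences: |-2-4|=6 + |9-8|=1 + |3--2|=5 = 12.

12


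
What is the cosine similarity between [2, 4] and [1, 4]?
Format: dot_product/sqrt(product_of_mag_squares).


dot = 18. |a|^2 = 20, |b|^2 = 17. cos = 18/sqrt(340).

18/sqrt(340)


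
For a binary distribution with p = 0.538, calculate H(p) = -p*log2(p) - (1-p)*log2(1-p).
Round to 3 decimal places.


H = -0.538*log2(0.538) - 0.462*log2(0.462) = 0.996.

0.996


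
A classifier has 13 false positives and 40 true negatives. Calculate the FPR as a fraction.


FPR = FP / (FP + TN) = 13 / 53 = 13/53.

13/53


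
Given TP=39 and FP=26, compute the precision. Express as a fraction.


Precision = TP / (TP + FP) = 39 / 65 = 3/5.

3/5


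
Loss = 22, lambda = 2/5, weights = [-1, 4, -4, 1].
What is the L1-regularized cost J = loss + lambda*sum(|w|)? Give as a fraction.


L1 norm = sum(|w|) = 10. J = 22 + 2/5 * 10 = 26.

26


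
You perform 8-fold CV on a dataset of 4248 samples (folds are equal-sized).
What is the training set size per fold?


Each validation fold has 4248/8 = 531 samples. Training set = 4248 - 531 = 3717.

3717


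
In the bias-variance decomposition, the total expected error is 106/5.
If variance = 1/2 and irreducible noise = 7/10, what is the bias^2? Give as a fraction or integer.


Total error = bias^2 + variance + irreducible noise. So bias^2 = 106/5 - 1/2 - 7/10 = 20.

20


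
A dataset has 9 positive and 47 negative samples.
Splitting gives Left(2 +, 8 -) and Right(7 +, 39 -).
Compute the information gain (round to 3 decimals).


H(parent) = 0.6360. H(left) = 0.7219, H(right) = 0.6153. Weighted = (10/56)*0.7219 + (46/56)*0.6153 = 0.6343. IG = 0.6360 - 0.6343 = 0.0017, which rounds to 0.002.

0.002


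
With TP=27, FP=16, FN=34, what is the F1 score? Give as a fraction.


Precision = 27/43 = 27/43. Recall = 27/61 = 27/61. F1 = 2*P*R/(P+R) = 27/52.

27/52


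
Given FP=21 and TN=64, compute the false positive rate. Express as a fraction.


FPR = FP / (FP + TN) = 21 / 85 = 21/85.

21/85


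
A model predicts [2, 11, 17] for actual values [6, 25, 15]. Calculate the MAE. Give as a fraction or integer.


MAE = (1/3) * (|6-2|=4 + |25-11|=14 + |15-17|=2). Sum = 20. MAE = 20/3.

20/3


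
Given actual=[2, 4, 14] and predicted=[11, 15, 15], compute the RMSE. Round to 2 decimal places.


MSE = 67.6667. RMSE = sqrt(67.6667) = 8.23.

8.23


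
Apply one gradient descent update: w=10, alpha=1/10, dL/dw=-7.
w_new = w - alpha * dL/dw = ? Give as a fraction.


w_new = 10 - 1/10 * -7 = 10 - -7/10 = 107/10.

107/10


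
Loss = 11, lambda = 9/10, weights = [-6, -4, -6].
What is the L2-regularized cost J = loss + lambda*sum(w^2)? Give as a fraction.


L2 sq norm = sum(w^2) = 88. J = 11 + 9/10 * 88 = 451/5.

451/5


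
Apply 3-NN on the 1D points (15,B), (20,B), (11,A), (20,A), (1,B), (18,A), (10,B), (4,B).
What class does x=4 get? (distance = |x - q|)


Distances: |15-4|=11, |20-4|=16, |11-4|=7, |20-4|=16, |1-4|=3, |18-4|=14, |10-4|=6, |4-4|=0. 3 nearest: (4,B), (1,B), (10,B). Counts: {'B': 3}. Majority class: B.

B


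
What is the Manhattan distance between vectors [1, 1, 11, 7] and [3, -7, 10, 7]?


d = sum of absolute differences: |1-3|=2 + |1--7|=8 + |11-10|=1 + |7-7|=0 = 11.

11


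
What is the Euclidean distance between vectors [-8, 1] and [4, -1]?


d = sqrt(sum of squared differences). (-8-4)^2=144, (1--1)^2=4. Sum = 148.

sqrt(148)


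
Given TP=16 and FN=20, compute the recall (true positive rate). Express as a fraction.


Recall = TP / (TP + FN) = 16 / 36 = 4/9.

4/9


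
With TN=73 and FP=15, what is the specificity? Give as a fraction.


Specificity = TN / (TN + FP) = 73 / 88 = 73/88.

73/88


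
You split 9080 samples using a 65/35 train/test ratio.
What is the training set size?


Test set = 9080 * 35% = 3178. Training set = 9080 - 3178 = 5902.

5902


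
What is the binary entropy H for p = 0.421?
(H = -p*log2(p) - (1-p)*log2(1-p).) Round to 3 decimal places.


H = -0.421*log2(0.421) - 0.579*log2(0.579) = 0.982.

0.982


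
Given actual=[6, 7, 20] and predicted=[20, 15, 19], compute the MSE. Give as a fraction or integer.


MSE = (1/3) * ((6-20)^2=196 + (7-15)^2=64 + (20-19)^2=1). Sum = 261. MSE = 87.

87


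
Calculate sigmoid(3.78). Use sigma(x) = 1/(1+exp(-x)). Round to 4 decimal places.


sigma(3.78) = 1/(1+e^(-3.78)) = 1/(1+0.022823) = 1/1.022823 = 0.9777.

0.9777


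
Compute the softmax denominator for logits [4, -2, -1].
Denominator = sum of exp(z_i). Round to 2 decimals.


Denom = e^4=54.5982 + e^-2=0.1353 + e^-1=0.3679. Sum = 55.1014, which rounds to 55.10.

55.10


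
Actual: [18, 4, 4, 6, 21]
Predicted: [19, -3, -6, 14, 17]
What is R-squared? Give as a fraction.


Mean(y) = 53/5. SS_res = 230. SS_tot = 1356/5. R^2 = 1 - 230/(1356/5) = 103/678.

103/678


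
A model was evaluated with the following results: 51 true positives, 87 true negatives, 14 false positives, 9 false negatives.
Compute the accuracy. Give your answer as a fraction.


Accuracy = (TP + TN) / (TP + TN + FP + FN) = (51 + 87) / 161 = 6/7.

6/7


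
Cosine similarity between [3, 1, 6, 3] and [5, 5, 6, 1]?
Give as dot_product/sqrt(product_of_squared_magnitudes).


dot = 59. |a|^2 = 55, |b|^2 = 87. cos = 59/sqrt(4785).

59/sqrt(4785)


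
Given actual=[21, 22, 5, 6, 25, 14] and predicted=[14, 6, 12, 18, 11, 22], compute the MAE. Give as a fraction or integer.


MAE = (1/6) * (|21-14|=7 + |22-6|=16 + |5-12|=7 + |6-18|=12 + |25-11|=14 + |14-22|=8). Sum = 64. MAE = 32/3.

32/3


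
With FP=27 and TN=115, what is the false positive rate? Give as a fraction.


FPR = FP / (FP + TN) = 27 / 142 = 27/142.

27/142


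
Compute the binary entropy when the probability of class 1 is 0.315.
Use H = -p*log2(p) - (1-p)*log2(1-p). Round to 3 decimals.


H = -0.315*log2(0.315) - 0.685*log2(0.685) = 0.899.

0.899


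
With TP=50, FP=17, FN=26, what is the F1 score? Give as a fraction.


Precision = 50/67 = 50/67. Recall = 50/76 = 25/38. F1 = 2*P*R/(P+R) = 100/143.

100/143


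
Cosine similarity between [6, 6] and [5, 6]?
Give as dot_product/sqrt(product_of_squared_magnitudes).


dot = 66. |a|^2 = 72, |b|^2 = 61. cos = 66/sqrt(4392).

66/sqrt(4392)


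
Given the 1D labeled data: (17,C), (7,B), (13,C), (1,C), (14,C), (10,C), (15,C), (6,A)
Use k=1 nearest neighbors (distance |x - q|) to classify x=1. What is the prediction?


Distances: |17-1|=16, |7-1|=6, |13-1|=12, |1-1|=0, |14-1|=13, |10-1|=9, |15-1|=14, |6-1|=5. 1 nearest: (1,C). Counts: {'C': 1}. Majority class: C.

C


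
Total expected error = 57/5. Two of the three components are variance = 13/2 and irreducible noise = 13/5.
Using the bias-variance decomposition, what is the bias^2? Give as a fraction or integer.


Total error = bias^2 + variance + irreducible noise. So bias^2 = 57/5 - 13/2 - 13/5 = 23/10.

23/10


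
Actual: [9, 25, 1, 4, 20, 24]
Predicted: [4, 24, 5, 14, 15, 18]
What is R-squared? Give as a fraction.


Mean(y) = 83/6. SS_res = 203. SS_tot = 3305/6. R^2 = 1 - 203/(3305/6) = 2087/3305.

2087/3305


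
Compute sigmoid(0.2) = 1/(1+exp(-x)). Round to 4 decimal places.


sigma(0.2) = 1/(1+e^(-0.2)) = 1/(1+0.818731) = 1/1.818731 = 0.5498.

0.5498


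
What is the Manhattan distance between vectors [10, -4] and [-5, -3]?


d = sum of absolute differences: |10--5|=15 + |-4--3|=1 = 16.

16


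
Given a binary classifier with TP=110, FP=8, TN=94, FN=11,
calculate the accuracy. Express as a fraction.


Accuracy = (TP + TN) / (TP + TN + FP + FN) = (110 + 94) / 223 = 204/223.

204/223


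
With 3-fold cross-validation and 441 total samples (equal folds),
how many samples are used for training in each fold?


Each validation fold has 441/3 = 147 samples. Training set = 441 - 147 = 294.

294


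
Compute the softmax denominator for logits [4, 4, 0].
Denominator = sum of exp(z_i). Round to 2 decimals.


Denom = e^4=54.5982 + e^4=54.5982 + e^0=1.0000. Sum = 110.1964, which rounds to 110.20.

110.20


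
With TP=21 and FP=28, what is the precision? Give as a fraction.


Precision = TP / (TP + FP) = 21 / 49 = 3/7.

3/7


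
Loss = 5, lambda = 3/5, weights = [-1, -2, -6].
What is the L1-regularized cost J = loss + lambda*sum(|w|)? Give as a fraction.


L1 norm = sum(|w|) = 9. J = 5 + 3/5 * 9 = 52/5.

52/5


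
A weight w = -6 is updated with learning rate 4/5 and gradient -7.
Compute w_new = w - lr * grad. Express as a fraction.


w_new = -6 - 4/5 * -7 = -6 - -28/5 = -2/5.

-2/5


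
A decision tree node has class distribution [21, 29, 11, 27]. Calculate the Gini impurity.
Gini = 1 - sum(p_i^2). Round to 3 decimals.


Total = 88. Proportions: 21/88, 29/88, 11/88, 27/88. sum(p_i^2) = 0.2753. Gini = 1 - 0.2753 = 0.7247, which rounds to 0.725.

0.725


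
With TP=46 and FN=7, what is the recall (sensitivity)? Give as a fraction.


Recall = TP / (TP + FN) = 46 / 53 = 46/53.

46/53


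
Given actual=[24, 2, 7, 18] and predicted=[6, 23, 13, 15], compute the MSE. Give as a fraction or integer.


MSE = (1/4) * ((24-6)^2=324 + (2-23)^2=441 + (7-13)^2=36 + (18-15)^2=9). Sum = 810. MSE = 405/2.

405/2


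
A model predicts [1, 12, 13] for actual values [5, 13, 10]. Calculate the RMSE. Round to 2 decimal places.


MSE = 8.6667. RMSE = sqrt(8.6667) = 2.94.

2.94


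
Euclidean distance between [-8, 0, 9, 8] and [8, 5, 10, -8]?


d = sqrt(sum of squared differences). (-8-8)^2=256, (0-5)^2=25, (9-10)^2=1, (8--8)^2=256. Sum = 538.

sqrt(538)


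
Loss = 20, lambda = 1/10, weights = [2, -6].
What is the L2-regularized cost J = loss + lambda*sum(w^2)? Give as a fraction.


L2 sq norm = sum(w^2) = 40. J = 20 + 1/10 * 40 = 24.

24


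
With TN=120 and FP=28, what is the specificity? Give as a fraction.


Specificity = TN / (TN + FP) = 120 / 148 = 30/37.

30/37


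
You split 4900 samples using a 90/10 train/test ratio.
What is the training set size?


Test set = 4900 * 10% = 490. Training set = 4900 - 490 = 4410.

4410


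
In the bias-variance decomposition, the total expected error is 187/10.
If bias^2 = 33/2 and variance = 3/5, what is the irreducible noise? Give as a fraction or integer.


Total error = bias^2 + variance + irreducible noise. So irreducible noise = 187/10 - 33/2 - 3/5 = 8/5.

8/5


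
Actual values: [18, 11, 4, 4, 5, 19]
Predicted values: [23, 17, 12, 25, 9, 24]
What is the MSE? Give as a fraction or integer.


MSE = (1/6) * ((18-23)^2=25 + (11-17)^2=36 + (4-12)^2=64 + (4-25)^2=441 + (5-9)^2=16 + (19-24)^2=25). Sum = 607. MSE = 607/6.

607/6


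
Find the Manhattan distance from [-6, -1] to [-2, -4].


d = sum of absolute differences: |-6--2|=4 + |-1--4|=3 = 7.

7


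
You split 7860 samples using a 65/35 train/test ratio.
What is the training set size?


Test set = 7860 * 35% = 2751. Training set = 7860 - 2751 = 5109.

5109


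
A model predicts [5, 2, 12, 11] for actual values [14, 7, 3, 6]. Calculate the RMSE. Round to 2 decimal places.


MSE = 53.0000. RMSE = sqrt(53.0000) = 7.28.

7.28


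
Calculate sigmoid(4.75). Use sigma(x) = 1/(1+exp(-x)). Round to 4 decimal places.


sigma(4.75) = 1/(1+e^(-4.75)) = 1/(1+0.008652) = 1/1.008652 = 0.9914.

0.9914


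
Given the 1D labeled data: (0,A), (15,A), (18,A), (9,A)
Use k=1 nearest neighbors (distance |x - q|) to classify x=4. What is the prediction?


Distances: |0-4|=4, |15-4|=11, |18-4|=14, |9-4|=5. 1 nearest: (0,A). Counts: {'A': 1}. Majority class: A.

A


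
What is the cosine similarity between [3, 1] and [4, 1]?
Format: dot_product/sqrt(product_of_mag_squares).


dot = 13. |a|^2 = 10, |b|^2 = 17. cos = 13/sqrt(170).

13/sqrt(170)


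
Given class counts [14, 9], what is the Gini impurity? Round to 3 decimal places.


Total = 23. Proportions: 14/23, 9/23. sum(p_i^2) = 0.5236. Gini = 1 - 0.5236 = 0.4764, which rounds to 0.476.

0.476


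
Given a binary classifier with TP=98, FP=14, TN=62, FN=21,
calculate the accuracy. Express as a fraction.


Accuracy = (TP + TN) / (TP + TN + FP + FN) = (98 + 62) / 195 = 32/39.

32/39
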